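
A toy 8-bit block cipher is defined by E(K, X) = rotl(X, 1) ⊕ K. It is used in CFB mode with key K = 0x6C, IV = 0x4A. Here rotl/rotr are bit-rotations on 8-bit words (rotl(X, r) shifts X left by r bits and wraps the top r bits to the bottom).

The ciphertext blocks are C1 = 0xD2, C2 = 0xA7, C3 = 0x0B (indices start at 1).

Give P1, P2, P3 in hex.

P1 = 0x2A, P2 = 0x6E, P3 = 0x28

CFB decryption: P_i = C_i ⊕ E(K, C_{i−1}), with C_{0} = IV.
P1: E(K, 0x4A) = 0xF8; 0xD2 ⊕ 0xF8 = 0x2A.
P2: E(K, 0xD2) = 0xC9; 0xA7 ⊕ 0xC9 = 0x6E.
P3: E(K, 0xA7) = 0x23; 0x0B ⊕ 0x23 = 0x28.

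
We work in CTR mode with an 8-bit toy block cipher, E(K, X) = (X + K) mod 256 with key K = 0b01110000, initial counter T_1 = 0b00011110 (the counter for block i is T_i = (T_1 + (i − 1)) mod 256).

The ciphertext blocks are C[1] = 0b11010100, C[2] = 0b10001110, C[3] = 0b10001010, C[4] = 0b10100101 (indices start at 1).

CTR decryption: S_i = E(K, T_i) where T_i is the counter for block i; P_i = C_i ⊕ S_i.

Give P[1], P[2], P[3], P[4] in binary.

P[1] = 0b01011010, P[2] = 0b00000001, P[3] = 0b00011010, P[4] = 0b00110100

P[1]: T = 0b00011110, S = E(K, T) = 0b10001110; 0b11010100 ⊕ 0b10001110 = 0b01011010.
P[2]: T = 0b00011111, S = E(K, T) = 0b10001111; 0b10001110 ⊕ 0b10001111 = 0b00000001.
P[3]: T = 0b00100000, S = E(K, T) = 0b10010000; 0b10001010 ⊕ 0b10010000 = 0b00011010.
P[4]: T = 0b00100001, S = E(K, T) = 0b10010001; 0b10100101 ⊕ 0b10010001 = 0b00110100.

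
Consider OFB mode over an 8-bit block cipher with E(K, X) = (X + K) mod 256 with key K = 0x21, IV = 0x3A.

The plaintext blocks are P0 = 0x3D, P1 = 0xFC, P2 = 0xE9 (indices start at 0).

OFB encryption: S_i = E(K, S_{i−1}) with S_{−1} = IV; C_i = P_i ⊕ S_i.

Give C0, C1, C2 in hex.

C0: S = E(K, 0x3A) = 0x5B; 0x3D ⊕ 0x5B = 0x66.
C1: S = E(K, 0x5B) = 0x7C; 0xFC ⊕ 0x7C = 0x80.
C2: S = E(K, 0x7C) = 0x9D; 0xE9 ⊕ 0x9D = 0x74.

C0 = 0x66, C1 = 0x80, C2 = 0x74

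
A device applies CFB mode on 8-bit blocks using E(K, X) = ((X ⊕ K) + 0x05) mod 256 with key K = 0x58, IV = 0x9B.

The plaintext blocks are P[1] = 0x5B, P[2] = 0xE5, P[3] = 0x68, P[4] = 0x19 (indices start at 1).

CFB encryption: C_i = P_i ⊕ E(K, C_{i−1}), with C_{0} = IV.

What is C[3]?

C[3] = 0x1A

C[1]: E(K, 0x9B) = 0xC8; 0x5B ⊕ 0xC8 = 0x93.
C[2]: E(K, 0x93) = 0xD0; 0xE5 ⊕ 0xD0 = 0x35.
C[3]: E(K, 0x35) = 0x72; 0x68 ⊕ 0x72 = 0x1A.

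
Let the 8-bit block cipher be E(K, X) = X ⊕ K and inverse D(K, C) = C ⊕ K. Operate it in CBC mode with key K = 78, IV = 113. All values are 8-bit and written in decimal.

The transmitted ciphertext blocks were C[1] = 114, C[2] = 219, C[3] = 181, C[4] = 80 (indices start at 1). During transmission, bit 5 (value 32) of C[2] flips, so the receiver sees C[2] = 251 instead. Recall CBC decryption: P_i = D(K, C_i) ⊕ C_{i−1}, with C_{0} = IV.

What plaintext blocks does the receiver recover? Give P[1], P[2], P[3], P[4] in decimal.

Only C[2] changed, to 251. In CBC, a change in C_i garbles P_i and flips the same bit in P_{i+1}. Decrypting the received ciphertext:
P[1]: D(K, 114) = 60; 60 ⊕ 113 = 77.
P[2]: D(K, 251) = 181; 181 ⊕ 114 = 199.
P[3]: D(K, 181) = 251; 251 ⊕ 251 = 0.
P[4]: D(K, 80) = 30; 30 ⊕ 181 = 171.
Blocks that differ from the original plaintext: P[2], P[3].

P[1] = 77, P[2] = 199, P[3] = 0, P[4] = 171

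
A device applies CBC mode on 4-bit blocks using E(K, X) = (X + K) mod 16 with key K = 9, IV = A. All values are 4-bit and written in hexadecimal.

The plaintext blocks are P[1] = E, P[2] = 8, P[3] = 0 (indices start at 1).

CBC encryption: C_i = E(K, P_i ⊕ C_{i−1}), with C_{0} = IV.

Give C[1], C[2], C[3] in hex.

C[1] = D, C[2] = E, C[3] = 7

C[1]: P[1] ⊕ A = 4; E(K, 4) = D.
C[2]: P[2] ⊕ D = 5; E(K, 5) = E.
C[3]: P[3] ⊕ E = E; E(K, E) = 7.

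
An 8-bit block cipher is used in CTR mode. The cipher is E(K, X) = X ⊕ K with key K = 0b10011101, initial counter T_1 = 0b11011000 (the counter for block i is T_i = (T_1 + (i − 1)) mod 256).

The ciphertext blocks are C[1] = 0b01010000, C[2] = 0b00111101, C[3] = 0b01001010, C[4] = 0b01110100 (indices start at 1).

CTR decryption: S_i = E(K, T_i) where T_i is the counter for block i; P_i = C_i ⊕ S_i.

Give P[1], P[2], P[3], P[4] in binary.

P[1] = 0b00010101, P[2] = 0b01111001, P[3] = 0b00001101, P[4] = 0b00110010

P[1]: T = 0b11011000, S = E(K, T) = 0b01000101; 0b01010000 ⊕ 0b01000101 = 0b00010101.
P[2]: T = 0b11011001, S = E(K, T) = 0b01000100; 0b00111101 ⊕ 0b01000100 = 0b01111001.
P[3]: T = 0b11011010, S = E(K, T) = 0b01000111; 0b01001010 ⊕ 0b01000111 = 0b00001101.
P[4]: T = 0b11011011, S = E(K, T) = 0b01000110; 0b01110100 ⊕ 0b01000110 = 0b00110010.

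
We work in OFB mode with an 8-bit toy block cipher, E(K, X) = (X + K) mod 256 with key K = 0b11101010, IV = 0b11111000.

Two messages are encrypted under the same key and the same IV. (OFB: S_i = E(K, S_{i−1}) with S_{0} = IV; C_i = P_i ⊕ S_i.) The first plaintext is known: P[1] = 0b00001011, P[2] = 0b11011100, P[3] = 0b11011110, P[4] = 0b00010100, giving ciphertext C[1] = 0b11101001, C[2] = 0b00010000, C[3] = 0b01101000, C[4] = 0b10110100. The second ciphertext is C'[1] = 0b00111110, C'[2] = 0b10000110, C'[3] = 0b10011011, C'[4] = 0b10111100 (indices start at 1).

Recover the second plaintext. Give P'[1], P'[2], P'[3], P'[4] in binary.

In OFB with a reused IV, both messages share the same keystream S_i, so C_i ⊕ C'_i = P_i ⊕ P'_i and thus P'_i = P_i ⊕ C_i ⊕ C'_i.
P'[1]: 0b00001011 ⊕ 0b11101001 ⊕ 0b00111110 = 0b11011100.
P'[2]: 0b11011100 ⊕ 0b00010000 ⊕ 0b10000110 = 0b01001010.
P'[3]: 0b11011110 ⊕ 0b01101000 ⊕ 0b10011011 = 0b00101101.
P'[4]: 0b00010100 ⊕ 0b10110100 ⊕ 0b10111100 = 0b00011100.

P'[1] = 0b11011100, P'[2] = 0b01001010, P'[3] = 0b00101101, P'[4] = 0b00011100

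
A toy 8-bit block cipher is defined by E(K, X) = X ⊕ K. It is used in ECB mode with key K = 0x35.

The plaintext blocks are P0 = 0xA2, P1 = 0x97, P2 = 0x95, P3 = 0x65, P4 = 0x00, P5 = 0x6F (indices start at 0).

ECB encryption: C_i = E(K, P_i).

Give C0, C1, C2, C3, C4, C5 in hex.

C0: E(K, 0xA2) = 0x97.
C1: E(K, 0x97) = 0xA2.
C2: E(K, 0x95) = 0xA0.
C3: E(K, 0x65) = 0x50.
C4: E(K, 0x00) = 0x35.
C5: E(K, 0x6F) = 0x5A.

C0 = 0x97, C1 = 0xA2, C2 = 0xA0, C3 = 0x50, C4 = 0x35, C5 = 0x5A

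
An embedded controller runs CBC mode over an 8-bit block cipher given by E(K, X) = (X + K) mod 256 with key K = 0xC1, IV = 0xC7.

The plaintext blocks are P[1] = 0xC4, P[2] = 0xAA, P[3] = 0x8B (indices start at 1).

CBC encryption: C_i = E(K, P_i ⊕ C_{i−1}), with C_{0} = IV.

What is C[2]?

C[1]: P[1] ⊕ 0xC7 = 0x03; E(K, 0x03) = 0xC4.
C[2]: P[2] ⊕ 0xC4 = 0x6E; E(K, 0x6E) = 0x2F.

C[2] = 0x2F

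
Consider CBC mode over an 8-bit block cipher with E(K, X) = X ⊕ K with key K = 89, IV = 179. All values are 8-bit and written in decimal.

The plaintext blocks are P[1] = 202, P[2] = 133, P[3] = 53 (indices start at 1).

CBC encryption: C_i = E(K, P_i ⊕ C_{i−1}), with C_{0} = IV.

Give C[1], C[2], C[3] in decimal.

C[1]: P[1] ⊕ 179 = 121; E(K, 121) = 32.
C[2]: P[2] ⊕ 32 = 165; E(K, 165) = 252.
C[3]: P[3] ⊕ 252 = 201; E(K, 201) = 144.

C[1] = 32, C[2] = 252, C[3] = 144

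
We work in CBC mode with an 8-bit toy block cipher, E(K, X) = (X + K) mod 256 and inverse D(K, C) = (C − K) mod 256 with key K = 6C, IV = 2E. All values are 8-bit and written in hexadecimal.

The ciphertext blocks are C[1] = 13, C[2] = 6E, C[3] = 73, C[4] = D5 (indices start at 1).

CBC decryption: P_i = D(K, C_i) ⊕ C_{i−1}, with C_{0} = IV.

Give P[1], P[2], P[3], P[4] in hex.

P[1]: D(K, 13) = A7; A7 ⊕ 2E = 89.
P[2]: D(K, 6E) = 02; 02 ⊕ 13 = 11.
P[3]: D(K, 73) = 07; 07 ⊕ 6E = 69.
P[4]: D(K, D5) = 69; 69 ⊕ 73 = 1A.

P[1] = 89, P[2] = 11, P[3] = 69, P[4] = 1A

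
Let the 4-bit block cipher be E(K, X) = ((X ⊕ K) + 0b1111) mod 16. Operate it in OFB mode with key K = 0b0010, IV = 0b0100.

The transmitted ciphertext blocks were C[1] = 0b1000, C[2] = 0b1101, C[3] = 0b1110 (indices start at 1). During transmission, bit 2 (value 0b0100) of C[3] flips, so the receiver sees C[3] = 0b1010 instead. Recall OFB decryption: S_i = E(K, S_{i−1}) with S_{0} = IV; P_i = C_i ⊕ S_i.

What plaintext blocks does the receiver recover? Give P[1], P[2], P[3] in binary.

Only C[3] changed, to 0b1010. In OFB, a change in C_i flips the same bit in P_i only; the keystream is unaffected. Decrypting the received ciphertext:
P[1]: S = E(K, 0b0100) = 0b0101; 0b1000 ⊕ 0b0101 = 0b1101.
P[2]: S = E(K, 0b0101) = 0b0110; 0b1101 ⊕ 0b0110 = 0b1011.
P[3]: S = E(K, 0b0110) = 0b0011; 0b1010 ⊕ 0b0011 = 0b1001.
Blocks that differ from the original plaintext: P[3].

P[1] = 0b1101, P[2] = 0b1011, P[3] = 0b1001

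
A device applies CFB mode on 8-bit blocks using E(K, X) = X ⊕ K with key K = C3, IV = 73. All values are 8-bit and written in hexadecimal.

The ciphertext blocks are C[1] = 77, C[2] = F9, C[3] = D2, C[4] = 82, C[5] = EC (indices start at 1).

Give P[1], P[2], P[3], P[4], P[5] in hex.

P[1] = C7, P[2] = 4D, P[3] = E8, P[4] = 93, P[5] = AD

CFB decryption: P_i = C_i ⊕ E(K, C_{i−1}), with C_{0} = IV.
P[1]: E(K, 73) = B0; 77 ⊕ B0 = C7.
P[2]: E(K, 77) = B4; F9 ⊕ B4 = 4D.
P[3]: E(K, F9) = 3A; D2 ⊕ 3A = E8.
P[4]: E(K, D2) = 11; 82 ⊕ 11 = 93.
P[5]: E(K, 82) = 41; EC ⊕ 41 = AD.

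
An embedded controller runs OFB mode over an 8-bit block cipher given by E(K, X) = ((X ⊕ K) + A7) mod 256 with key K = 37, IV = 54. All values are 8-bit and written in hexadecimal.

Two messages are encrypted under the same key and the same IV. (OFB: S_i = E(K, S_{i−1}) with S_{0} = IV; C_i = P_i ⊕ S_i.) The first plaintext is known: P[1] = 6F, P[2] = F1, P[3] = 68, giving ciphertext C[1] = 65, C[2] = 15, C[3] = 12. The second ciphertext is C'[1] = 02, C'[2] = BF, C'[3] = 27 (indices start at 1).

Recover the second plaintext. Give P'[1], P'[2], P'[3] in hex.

In OFB with a reused IV, both messages share the same keystream S_i, so C_i ⊕ C'_i = P_i ⊕ P'_i and thus P'_i = P_i ⊕ C_i ⊕ C'_i.
P'[1]: 6F ⊕ 65 ⊕ 02 = 08.
P'[2]: F1 ⊕ 15 ⊕ BF = 5B.
P'[3]: 68 ⊕ 12 ⊕ 27 = 5D.

P'[1] = 08, P'[2] = 5B, P'[3] = 5D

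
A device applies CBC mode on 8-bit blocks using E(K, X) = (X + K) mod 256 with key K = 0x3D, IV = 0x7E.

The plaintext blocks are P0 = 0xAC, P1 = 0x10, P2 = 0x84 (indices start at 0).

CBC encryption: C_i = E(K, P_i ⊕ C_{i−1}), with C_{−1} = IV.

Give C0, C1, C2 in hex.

C0: P0 ⊕ 0x7E = 0xD2; E(K, 0xD2) = 0x0F.
C1: P1 ⊕ 0x0F = 0x1F; E(K, 0x1F) = 0x5C.
C2: P2 ⊕ 0x5C = 0xD8; E(K, 0xD8) = 0x15.

C0 = 0x0F, C1 = 0x5C, C2 = 0x15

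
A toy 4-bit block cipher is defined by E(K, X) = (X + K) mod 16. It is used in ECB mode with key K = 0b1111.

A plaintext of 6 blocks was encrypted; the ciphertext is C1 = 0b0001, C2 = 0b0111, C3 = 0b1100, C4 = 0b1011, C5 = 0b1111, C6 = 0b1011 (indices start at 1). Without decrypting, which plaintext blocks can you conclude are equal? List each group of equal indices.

P4 = P6

ECB encrypts each block independently with the same key, so equal ciphertext blocks imply equal plaintext blocks.
C4 = C6 = 0b1011, so P4 = P6.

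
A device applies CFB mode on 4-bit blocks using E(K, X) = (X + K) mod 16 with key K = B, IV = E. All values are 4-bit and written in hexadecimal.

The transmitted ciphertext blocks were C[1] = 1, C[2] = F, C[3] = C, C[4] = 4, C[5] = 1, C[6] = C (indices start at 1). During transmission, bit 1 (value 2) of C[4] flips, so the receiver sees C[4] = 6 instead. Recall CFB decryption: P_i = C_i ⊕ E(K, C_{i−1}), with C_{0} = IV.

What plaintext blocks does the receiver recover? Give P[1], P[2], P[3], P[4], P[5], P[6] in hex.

Only C[4] changed, to 6. In CFB, a change in C_i flips the same bit in P_i and garbles P_{i+1}. Decrypting the received ciphertext:
P[1]: E(K, E) = 9; 1 ⊕ 9 = 8.
P[2]: E(K, 1) = C; F ⊕ C = 3.
P[3]: E(K, F) = A; C ⊕ A = 6.
P[4]: E(K, C) = 7; 6 ⊕ 7 = 1.
P[5]: E(K, 6) = 1; 1 ⊕ 1 = 0.
P[6]: E(K, 1) = C; C ⊕ C = 0.
Blocks that differ from the original plaintext: P[4], P[5].

P[1] = 8, P[2] = 3, P[3] = 6, P[4] = 1, P[5] = 0, P[6] = 0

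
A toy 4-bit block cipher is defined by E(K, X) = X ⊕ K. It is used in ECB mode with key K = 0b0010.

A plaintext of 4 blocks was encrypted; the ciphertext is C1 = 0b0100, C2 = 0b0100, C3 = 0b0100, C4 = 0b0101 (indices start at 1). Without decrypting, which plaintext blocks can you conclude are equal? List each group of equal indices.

ECB encrypts each block independently with the same key, so equal ciphertext blocks imply equal plaintext blocks.
C1 = C2 = C3 = 0b0100, so P1 = P2 = P3.

P1 = P2 = P3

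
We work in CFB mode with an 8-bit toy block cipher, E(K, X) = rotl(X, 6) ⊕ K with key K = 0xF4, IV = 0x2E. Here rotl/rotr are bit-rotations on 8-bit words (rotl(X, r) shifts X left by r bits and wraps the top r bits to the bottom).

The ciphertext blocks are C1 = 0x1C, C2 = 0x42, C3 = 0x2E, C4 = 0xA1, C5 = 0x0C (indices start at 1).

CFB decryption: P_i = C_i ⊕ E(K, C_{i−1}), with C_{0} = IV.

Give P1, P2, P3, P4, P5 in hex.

P1: E(K, 0x2E) = 0x7F; 0x1C ⊕ 0x7F = 0x63.
P2: E(K, 0x1C) = 0xF3; 0x42 ⊕ 0xF3 = 0xB1.
P3: E(K, 0x42) = 0x64; 0x2E ⊕ 0x64 = 0x4A.
P4: E(K, 0x2E) = 0x7F; 0xA1 ⊕ 0x7F = 0xDE.
P5: E(K, 0xA1) = 0x9C; 0x0C ⊕ 0x9C = 0x90.

P1 = 0x63, P2 = 0xB1, P3 = 0x4A, P4 = 0xDE, P5 = 0x90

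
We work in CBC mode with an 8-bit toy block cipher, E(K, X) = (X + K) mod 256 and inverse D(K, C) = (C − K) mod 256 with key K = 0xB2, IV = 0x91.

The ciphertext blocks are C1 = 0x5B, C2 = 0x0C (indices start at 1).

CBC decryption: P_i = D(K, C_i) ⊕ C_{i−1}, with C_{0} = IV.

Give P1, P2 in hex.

P1 = 0x38, P2 = 0x01

P1: D(K, 0x5B) = 0xA9; 0xA9 ⊕ 0x91 = 0x38.
P2: D(K, 0x0C) = 0x5A; 0x5A ⊕ 0x5B = 0x01.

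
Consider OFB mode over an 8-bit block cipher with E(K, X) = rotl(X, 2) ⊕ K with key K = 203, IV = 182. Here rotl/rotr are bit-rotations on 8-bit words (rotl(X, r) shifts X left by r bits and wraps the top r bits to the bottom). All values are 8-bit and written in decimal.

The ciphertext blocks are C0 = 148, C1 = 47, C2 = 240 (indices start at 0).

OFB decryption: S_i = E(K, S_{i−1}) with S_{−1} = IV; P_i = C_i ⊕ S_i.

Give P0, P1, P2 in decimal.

P0: S = E(K, 182) = 17; 148 ⊕ 17 = 133.
P1: S = E(K, 17) = 143; 47 ⊕ 143 = 160.
P2: S = E(K, 143) = 245; 240 ⊕ 245 = 5.

P0 = 133, P1 = 160, P2 = 5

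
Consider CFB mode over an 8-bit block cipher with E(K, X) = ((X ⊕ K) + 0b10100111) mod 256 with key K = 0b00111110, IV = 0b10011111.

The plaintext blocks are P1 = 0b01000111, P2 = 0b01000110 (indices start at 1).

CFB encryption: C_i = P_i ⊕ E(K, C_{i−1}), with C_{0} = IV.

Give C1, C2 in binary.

C1 = 0b00001111, C2 = 0b10011110

C1: E(K, 0b10011111) = 0b01001000; 0b01000111 ⊕ 0b01001000 = 0b00001111.
C2: E(K, 0b00001111) = 0b11011000; 0b01000110 ⊕ 0b11011000 = 0b10011110.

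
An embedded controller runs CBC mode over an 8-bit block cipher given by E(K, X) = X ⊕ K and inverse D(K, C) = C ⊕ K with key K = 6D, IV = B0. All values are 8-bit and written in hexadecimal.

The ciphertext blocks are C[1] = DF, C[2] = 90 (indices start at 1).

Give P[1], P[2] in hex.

P[1] = 02, P[2] = 22

CBC decryption: P_i = D(K, C_i) ⊕ C_{i−1}, with C_{0} = IV.
P[1]: D(K, DF) = B2; B2 ⊕ B0 = 02.
P[2]: D(K, 90) = FD; FD ⊕ DF = 22.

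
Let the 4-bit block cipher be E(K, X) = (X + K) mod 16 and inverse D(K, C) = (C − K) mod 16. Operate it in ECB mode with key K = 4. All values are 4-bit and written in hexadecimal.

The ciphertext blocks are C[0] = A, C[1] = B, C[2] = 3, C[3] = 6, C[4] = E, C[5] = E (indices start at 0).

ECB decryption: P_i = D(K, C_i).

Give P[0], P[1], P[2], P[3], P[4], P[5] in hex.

P[0] = 6, P[1] = 7, P[2] = F, P[3] = 2, P[4] = A, P[5] = A

P[0]: D(K, A) = 6.
P[1]: D(K, B) = 7.
P[2]: D(K, 3) = F.
P[3]: D(K, 6) = 2.
P[4]: D(K, E) = A.
P[5]: D(K, E) = A.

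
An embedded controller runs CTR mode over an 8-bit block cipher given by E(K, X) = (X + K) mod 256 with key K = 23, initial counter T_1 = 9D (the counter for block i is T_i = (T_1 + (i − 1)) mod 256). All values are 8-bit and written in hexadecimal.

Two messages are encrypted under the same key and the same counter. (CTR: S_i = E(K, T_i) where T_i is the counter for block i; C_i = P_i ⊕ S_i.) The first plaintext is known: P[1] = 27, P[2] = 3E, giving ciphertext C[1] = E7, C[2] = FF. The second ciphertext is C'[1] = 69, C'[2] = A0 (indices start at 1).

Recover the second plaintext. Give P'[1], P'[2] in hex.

In CTR with a reused counter, both messages share the same keystream S_i, so C_i ⊕ C'_i = P_i ⊕ P'_i and thus P'_i = P_i ⊕ C_i ⊕ C'_i.
P'[1]: 27 ⊕ E7 ⊕ 69 = A9.
P'[2]: 3E ⊕ FF ⊕ A0 = 61.

P'[1] = A9, P'[2] = 61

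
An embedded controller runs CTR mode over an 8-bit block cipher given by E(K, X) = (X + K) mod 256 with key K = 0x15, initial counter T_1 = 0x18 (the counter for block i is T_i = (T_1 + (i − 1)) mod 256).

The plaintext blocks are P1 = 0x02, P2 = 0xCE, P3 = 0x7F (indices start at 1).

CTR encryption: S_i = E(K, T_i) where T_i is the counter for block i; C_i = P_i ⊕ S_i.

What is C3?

C1: T = 0x18, S = E(K, T) = 0x2D; 0x02 ⊕ 0x2D = 0x2F.
C2: T = 0x19, S = E(K, T) = 0x2E; 0xCE ⊕ 0x2E = 0xE0.
C3: T = 0x1A, S = E(K, T) = 0x2F; 0x7F ⊕ 0x2F = 0x50.

C3 = 0x50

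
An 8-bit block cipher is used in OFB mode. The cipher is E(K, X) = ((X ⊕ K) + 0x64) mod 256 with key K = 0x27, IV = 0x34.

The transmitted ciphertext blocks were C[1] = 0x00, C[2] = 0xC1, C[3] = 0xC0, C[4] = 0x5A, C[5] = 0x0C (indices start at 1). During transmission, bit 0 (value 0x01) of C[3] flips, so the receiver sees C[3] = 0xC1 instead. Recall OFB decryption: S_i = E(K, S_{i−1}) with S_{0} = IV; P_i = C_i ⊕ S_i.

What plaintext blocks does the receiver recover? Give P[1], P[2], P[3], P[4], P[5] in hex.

P[1] = 0x77, P[2] = 0x75, P[3] = 0x36, P[4] = 0x6E, P[5] = 0x7B

Only C[3] changed, to 0xC1. In OFB, a change in C_i flips the same bit in P_i only; the keystream is unaffected. Decrypting the received ciphertext:
P[1]: S = E(K, 0x34) = 0x77; 0x00 ⊕ 0x77 = 0x77.
P[2]: S = E(K, 0x77) = 0xB4; 0xC1 ⊕ 0xB4 = 0x75.
P[3]: S = E(K, 0xB4) = 0xF7; 0xC1 ⊕ 0xF7 = 0x36.
P[4]: S = E(K, 0xF7) = 0x34; 0x5A ⊕ 0x34 = 0x6E.
P[5]: S = E(K, 0x34) = 0x77; 0x0C ⊕ 0x77 = 0x7B.
Blocks that differ from the original plaintext: P[3].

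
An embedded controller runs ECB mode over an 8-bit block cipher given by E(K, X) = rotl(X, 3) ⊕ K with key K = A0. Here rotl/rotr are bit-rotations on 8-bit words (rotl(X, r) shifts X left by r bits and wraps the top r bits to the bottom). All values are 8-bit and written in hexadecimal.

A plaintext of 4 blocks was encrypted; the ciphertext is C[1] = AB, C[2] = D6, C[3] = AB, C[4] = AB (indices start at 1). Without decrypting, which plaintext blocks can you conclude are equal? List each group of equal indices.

P[1] = P[3] = P[4]

ECB encrypts each block independently with the same key, so equal ciphertext blocks imply equal plaintext blocks.
C[1] = C[3] = C[4] = AB, so P[1] = P[3] = P[4].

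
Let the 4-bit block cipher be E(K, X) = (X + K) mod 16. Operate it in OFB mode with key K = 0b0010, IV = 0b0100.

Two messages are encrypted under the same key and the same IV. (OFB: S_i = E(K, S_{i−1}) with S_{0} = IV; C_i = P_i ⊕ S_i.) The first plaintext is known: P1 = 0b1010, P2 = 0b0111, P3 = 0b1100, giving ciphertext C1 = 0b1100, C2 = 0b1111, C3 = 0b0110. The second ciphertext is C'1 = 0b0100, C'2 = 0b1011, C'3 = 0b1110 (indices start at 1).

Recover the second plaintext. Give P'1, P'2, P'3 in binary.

In OFB with a reused IV, both messages share the same keystream S_i, so C_i ⊕ C'_i = P_i ⊕ P'_i and thus P'_i = P_i ⊕ C_i ⊕ C'_i.
P'1: 0b1010 ⊕ 0b1100 ⊕ 0b0100 = 0b0010.
P'2: 0b0111 ⊕ 0b1111 ⊕ 0b1011 = 0b0011.
P'3: 0b1100 ⊕ 0b0110 ⊕ 0b1110 = 0b0100.

P'1 = 0b0010, P'2 = 0b0011, P'3 = 0b0100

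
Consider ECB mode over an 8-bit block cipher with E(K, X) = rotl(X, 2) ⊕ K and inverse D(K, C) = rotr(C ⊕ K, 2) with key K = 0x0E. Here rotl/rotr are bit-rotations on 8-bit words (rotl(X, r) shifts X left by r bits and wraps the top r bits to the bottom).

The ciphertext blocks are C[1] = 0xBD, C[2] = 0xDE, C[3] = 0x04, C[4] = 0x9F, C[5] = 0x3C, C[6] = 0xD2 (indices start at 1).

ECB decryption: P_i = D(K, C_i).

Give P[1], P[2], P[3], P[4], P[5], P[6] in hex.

P[1] = 0xEC, P[2] = 0x34, P[3] = 0x82, P[4] = 0x64, P[5] = 0x8C, P[6] = 0x37

P[1]: D(K, 0xBD) = 0xEC.
P[2]: D(K, 0xDE) = 0x34.
P[3]: D(K, 0x04) = 0x82.
P[4]: D(K, 0x9F) = 0x64.
P[5]: D(K, 0x3C) = 0x8C.
P[6]: D(K, 0xD2) = 0x37.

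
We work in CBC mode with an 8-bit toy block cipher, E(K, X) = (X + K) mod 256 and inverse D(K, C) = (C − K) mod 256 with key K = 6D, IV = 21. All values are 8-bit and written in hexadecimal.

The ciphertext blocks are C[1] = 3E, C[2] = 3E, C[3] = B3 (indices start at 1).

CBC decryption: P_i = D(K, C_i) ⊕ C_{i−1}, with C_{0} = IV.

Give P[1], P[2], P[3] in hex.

P[1] = F0, P[2] = EF, P[3] = 78

P[1]: D(K, 3E) = D1; D1 ⊕ 21 = F0.
P[2]: D(K, 3E) = D1; D1 ⊕ 3E = EF.
P[3]: D(K, B3) = 46; 46 ⊕ 3E = 78.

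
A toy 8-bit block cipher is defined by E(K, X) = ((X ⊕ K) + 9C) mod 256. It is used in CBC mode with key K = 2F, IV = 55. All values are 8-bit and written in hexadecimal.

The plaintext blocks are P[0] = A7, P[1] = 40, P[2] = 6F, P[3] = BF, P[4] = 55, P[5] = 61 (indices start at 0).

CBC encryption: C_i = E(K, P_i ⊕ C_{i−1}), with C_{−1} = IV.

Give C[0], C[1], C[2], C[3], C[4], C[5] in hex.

C[0]: P[0] ⊕ 55 = F2; E(K, F2) = 79.
C[1]: P[1] ⊕ 79 = 39; E(K, 39) = B2.
C[2]: P[2] ⊕ B2 = DD; E(K, DD) = 8E.
C[3]: P[3] ⊕ 8E = 31; E(K, 31) = BA.
C[4]: P[4] ⊕ BA = EF; E(K, EF) = 5C.
C[5]: P[5] ⊕ 5C = 3D; E(K, 3D) = AE.

C[0] = 79, C[1] = B2, C[2] = 8E, C[3] = BA, C[4] = 5C, C[5] = AE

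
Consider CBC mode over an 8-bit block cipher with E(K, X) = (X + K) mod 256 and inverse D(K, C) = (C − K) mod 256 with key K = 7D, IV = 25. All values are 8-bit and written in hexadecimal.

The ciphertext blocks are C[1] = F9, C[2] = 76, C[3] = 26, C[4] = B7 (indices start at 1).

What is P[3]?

P[3] = DF

CBC decryption: P_i = D(K, C_i) ⊕ C_{i−1}, with C_{0} = IV.
P[3]: D(K, 26) = A9; A9 ⊕ 76 = DF.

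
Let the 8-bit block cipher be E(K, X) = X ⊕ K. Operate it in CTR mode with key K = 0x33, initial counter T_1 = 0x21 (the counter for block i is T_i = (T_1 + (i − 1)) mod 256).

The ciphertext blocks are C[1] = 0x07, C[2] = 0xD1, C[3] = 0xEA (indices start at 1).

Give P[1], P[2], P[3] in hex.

CTR decryption: S_i = E(K, T_i) where T_i is the counter for block i; P_i = C_i ⊕ S_i.
P[1]: T = 0x21, S = E(K, T) = 0x12; 0x07 ⊕ 0x12 = 0x15.
P[2]: T = 0x22, S = E(K, T) = 0x11; 0xD1 ⊕ 0x11 = 0xC0.
P[3]: T = 0x23, S = E(K, T) = 0x10; 0xEA ⊕ 0x10 = 0xFA.

P[1] = 0x15, P[2] = 0xC0, P[3] = 0xFA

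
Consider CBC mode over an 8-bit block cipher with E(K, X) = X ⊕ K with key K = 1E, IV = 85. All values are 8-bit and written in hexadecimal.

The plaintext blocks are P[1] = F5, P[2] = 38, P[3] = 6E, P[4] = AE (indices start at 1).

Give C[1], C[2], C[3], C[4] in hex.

CBC encryption: C_i = E(K, P_i ⊕ C_{i−1}), with C_{0} = IV.
C[1]: P[1] ⊕ 85 = 70; E(K, 70) = 6E.
C[2]: P[2] ⊕ 6E = 56; E(K, 56) = 48.
C[3]: P[3] ⊕ 48 = 26; E(K, 26) = 38.
C[4]: P[4] ⊕ 38 = 96; E(K, 96) = 88.

C[1] = 6E, C[2] = 48, C[3] = 38, C[4] = 88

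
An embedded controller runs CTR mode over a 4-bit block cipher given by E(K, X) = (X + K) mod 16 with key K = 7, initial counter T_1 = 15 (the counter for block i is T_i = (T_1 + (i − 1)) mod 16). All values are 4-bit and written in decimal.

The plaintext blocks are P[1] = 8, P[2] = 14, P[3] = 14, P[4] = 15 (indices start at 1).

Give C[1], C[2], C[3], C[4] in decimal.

C[1] = 14, C[2] = 9, C[3] = 6, C[4] = 6

CTR encryption: S_i = E(K, T_i) where T_i is the counter for block i; C_i = P_i ⊕ S_i.
C[1]: T = 15, S = E(K, T) = 6; 8 ⊕ 6 = 14.
C[2]: T = 0, S = E(K, T) = 7; 14 ⊕ 7 = 9.
C[3]: T = 1, S = E(K, T) = 8; 14 ⊕ 8 = 6.
C[4]: T = 2, S = E(K, T) = 9; 15 ⊕ 9 = 6.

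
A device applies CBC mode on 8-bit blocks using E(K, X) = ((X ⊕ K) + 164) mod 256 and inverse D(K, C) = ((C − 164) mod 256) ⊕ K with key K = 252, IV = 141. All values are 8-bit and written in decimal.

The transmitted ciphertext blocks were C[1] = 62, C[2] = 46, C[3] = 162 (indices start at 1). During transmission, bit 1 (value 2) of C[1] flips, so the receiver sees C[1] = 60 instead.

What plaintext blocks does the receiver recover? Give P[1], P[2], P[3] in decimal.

CBC decryption: P_i = D(K, C_i) ⊕ C_{i−1}, with C_{0} = IV.
Only C[1] changed, to 60. In CBC, a change in C_i garbles P_i and flips the same bit in P_{i+1}. Decrypting the received ciphertext:
P[1]: D(K, 60) = 100; 100 ⊕ 141 = 233.
P[2]: D(K, 46) = 118; 118 ⊕ 60 = 74.
P[3]: D(K, 162) = 2; 2 ⊕ 46 = 44.
Blocks that differ from the original plaintext: P[1], P[2].

P[1] = 233, P[2] = 74, P[3] = 44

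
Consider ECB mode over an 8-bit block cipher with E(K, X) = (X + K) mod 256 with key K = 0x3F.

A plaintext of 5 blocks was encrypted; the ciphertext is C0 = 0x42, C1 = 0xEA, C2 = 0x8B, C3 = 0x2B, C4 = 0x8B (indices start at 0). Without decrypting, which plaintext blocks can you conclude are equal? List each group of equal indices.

ECB encrypts each block independently with the same key, so equal ciphertext blocks imply equal plaintext blocks.
C2 = C4 = 0x8B, so P2 = P4.

P2 = P4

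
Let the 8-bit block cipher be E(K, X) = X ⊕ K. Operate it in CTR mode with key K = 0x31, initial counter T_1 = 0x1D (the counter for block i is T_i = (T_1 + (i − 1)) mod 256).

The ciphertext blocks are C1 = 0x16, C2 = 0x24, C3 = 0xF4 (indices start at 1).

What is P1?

CTR decryption: S_i = E(K, T_i) where T_i is the counter for block i; P_i = C_i ⊕ S_i.
P1: T = 0x1D, S = E(K, T) = 0x2C; 0x16 ⊕ 0x2C = 0x3A.

P1 = 0x3A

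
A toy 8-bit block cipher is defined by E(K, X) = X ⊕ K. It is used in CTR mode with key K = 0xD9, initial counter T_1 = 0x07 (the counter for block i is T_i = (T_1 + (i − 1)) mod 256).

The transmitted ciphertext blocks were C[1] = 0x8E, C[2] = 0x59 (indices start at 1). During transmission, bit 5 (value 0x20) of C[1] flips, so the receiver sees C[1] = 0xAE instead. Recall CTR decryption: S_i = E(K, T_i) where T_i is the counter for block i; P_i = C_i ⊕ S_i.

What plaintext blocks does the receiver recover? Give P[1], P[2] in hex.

Only C[1] changed, to 0xAE. In CTR, a change in C_i flips the same bit in P_i only; the keystream is unaffected. Decrypting the received ciphertext:
P[1]: T = 0x07, S = E(K, T) = 0xDE; 0xAE ⊕ 0xDE = 0x70.
P[2]: T = 0x08, S = E(K, T) = 0xD1; 0x59 ⊕ 0xD1 = 0x88.
Blocks that differ from the original plaintext: P[1].

P[1] = 0x70, P[2] = 0x88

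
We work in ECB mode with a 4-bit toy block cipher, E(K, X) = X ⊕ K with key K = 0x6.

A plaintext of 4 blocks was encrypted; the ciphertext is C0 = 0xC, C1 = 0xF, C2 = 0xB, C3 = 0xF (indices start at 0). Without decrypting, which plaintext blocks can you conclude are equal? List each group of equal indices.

P1 = P3

ECB encrypts each block independently with the same key, so equal ciphertext blocks imply equal plaintext blocks.
C1 = C3 = 0xF, so P1 = P3.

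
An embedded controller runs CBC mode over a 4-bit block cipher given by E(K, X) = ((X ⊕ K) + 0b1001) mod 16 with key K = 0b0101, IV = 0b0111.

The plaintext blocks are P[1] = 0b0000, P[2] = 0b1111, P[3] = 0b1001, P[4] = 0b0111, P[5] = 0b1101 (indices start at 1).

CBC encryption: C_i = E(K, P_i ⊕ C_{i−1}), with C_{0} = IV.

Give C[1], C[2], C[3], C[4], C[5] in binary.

C[1] = 0b1011, C[2] = 0b1010, C[3] = 0b1111, C[4] = 0b0110, C[5] = 0b0111

C[1]: P[1] ⊕ 0b0111 = 0b0111; E(K, 0b0111) = 0b1011.
C[2]: P[2] ⊕ 0b1011 = 0b0100; E(K, 0b0100) = 0b1010.
C[3]: P[3] ⊕ 0b1010 = 0b0011; E(K, 0b0011) = 0b1111.
C[4]: P[4] ⊕ 0b1111 = 0b1000; E(K, 0b1000) = 0b0110.
C[5]: P[5] ⊕ 0b0110 = 0b1011; E(K, 0b1011) = 0b0111.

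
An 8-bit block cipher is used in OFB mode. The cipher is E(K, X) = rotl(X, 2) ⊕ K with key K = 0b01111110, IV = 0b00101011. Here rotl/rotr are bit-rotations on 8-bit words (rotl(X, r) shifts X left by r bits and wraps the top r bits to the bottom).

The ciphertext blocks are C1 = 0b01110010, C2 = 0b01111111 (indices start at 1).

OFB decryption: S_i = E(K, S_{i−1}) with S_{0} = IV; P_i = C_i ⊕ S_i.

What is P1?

P1: S = E(K, 0b00101011) = 0b11010010; 0b01110010 ⊕ 0b11010010 = 0b10100000.

P1 = 0b10100000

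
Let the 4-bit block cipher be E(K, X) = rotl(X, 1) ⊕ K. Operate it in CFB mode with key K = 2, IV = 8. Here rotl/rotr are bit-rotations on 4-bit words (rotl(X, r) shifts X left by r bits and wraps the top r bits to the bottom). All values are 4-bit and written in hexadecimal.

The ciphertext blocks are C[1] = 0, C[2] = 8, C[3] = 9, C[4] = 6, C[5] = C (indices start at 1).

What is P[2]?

CFB decryption: P_i = C_i ⊕ E(K, C_{i−1}), with C_{0} = IV.
P[2]: E(K, 0) = 2; 8 ⊕ 2 = A.

P[2] = A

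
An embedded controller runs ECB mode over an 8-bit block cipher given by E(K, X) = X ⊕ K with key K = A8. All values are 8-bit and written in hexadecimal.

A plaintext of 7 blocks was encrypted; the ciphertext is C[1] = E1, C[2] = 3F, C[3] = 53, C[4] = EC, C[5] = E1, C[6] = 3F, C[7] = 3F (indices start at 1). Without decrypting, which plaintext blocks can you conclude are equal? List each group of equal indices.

ECB encrypts each block independently with the same key, so equal ciphertext blocks imply equal plaintext blocks.
C[1] = C[5] = E1, so P[1] = P[5].
C[2] = C[6] = C[7] = 3F, so P[2] = P[6] = P[7].

P[1] = P[5]; P[2] = P[6] = P[7]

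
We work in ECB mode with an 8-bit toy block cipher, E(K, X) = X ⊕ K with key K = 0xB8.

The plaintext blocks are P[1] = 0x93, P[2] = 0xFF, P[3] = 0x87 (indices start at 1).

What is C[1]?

C[1] = 0x2B

ECB encryption: C_i = E(K, P_i).
C[1]: E(K, 0x93) = 0x2B.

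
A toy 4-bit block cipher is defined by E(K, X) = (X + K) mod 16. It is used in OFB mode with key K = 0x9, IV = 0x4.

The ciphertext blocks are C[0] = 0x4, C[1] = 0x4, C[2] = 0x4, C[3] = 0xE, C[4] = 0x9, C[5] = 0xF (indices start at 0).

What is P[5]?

P[5] = 0x5

OFB decryption: S_i = E(K, S_{i−1}) with S_{−1} = IV; P_i = C_i ⊕ S_i.
P[0]: S = E(K, 0x4) = 0xD; 0x4 ⊕ 0xD = 0x9.
P[1]: S = E(K, 0xD) = 0x6; 0x4 ⊕ 0x6 = 0x2.
P[2]: S = E(K, 0x6) = 0xF; 0x4 ⊕ 0xF = 0xB.
P[3]: S = E(K, 0xF) = 0x8; 0xE ⊕ 0x8 = 0x6.
P[4]: S = E(K, 0x8) = 0x1; 0x9 ⊕ 0x1 = 0x8.
P[5]: S = E(K, 0x1) = 0xA; 0xF ⊕ 0xA = 0x5.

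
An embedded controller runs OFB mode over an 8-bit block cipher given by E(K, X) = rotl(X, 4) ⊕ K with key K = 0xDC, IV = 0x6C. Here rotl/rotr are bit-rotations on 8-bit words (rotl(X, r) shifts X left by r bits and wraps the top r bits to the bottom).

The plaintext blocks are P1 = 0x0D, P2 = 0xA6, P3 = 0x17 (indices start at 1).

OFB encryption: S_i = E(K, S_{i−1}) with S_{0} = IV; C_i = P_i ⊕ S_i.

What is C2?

C1: S = E(K, 0x6C) = 0x1A; 0x0D ⊕ 0x1A = 0x17.
C2: S = E(K, 0x1A) = 0x7D; 0xA6 ⊕ 0x7D = 0xDB.

C2 = 0xDB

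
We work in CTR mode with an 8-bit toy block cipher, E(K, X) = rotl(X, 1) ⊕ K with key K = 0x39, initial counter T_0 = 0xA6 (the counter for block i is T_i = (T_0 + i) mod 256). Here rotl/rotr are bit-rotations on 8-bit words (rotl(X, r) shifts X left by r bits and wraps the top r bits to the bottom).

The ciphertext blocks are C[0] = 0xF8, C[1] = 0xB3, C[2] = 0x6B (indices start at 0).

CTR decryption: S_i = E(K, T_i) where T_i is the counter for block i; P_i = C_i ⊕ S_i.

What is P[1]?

P[1]: T = 0xA7, S = E(K, T) = 0x76; 0xB3 ⊕ 0x76 = 0xC5.

P[1] = 0xC5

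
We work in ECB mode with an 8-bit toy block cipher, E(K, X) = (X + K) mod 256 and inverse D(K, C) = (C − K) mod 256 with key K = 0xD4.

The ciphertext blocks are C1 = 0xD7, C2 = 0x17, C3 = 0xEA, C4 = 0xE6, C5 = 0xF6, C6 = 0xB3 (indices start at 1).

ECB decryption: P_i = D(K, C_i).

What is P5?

P5 = 0x22

P5: D(K, 0xF6) = 0x22.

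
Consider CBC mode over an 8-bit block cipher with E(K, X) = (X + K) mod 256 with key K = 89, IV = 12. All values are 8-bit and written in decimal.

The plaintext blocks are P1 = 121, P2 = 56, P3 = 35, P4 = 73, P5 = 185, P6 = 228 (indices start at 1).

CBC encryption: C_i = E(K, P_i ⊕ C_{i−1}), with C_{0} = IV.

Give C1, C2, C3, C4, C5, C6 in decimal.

C1: P1 ⊕ 12 = 117; E(K, 117) = 206.
C2: P2 ⊕ 206 = 246; E(K, 246) = 79.
C3: P3 ⊕ 79 = 108; E(K, 108) = 197.
C4: P4 ⊕ 197 = 140; E(K, 140) = 229.
C5: P5 ⊕ 229 = 92; E(K, 92) = 181.
C6: P6 ⊕ 181 = 81; E(K, 81) = 170.

C1 = 206, C2 = 79, C3 = 197, C4 = 229, C5 = 181, C6 = 170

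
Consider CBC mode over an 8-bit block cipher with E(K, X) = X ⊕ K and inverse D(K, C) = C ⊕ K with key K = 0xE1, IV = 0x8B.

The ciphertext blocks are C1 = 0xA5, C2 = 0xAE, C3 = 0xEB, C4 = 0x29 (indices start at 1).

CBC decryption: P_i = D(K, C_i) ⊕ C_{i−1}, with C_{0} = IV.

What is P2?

P2: D(K, 0xAE) = 0x4F; 0x4F ⊕ 0xA5 = 0xEA.

P2 = 0xEA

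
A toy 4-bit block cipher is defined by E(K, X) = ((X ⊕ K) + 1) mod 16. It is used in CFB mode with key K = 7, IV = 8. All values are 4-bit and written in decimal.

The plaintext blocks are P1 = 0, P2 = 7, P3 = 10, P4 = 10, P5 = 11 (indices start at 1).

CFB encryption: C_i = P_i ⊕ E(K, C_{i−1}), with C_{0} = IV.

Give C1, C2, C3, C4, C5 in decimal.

C1 = 0, C2 = 15, C3 = 3, C4 = 15, C5 = 2

C1: E(K, 8) = 0; 0 ⊕ 0 = 0.
C2: E(K, 0) = 8; 7 ⊕ 8 = 15.
C3: E(K, 15) = 9; 10 ⊕ 9 = 3.
C4: E(K, 3) = 5; 10 ⊕ 5 = 15.
C5: E(K, 15) = 9; 11 ⊕ 9 = 2.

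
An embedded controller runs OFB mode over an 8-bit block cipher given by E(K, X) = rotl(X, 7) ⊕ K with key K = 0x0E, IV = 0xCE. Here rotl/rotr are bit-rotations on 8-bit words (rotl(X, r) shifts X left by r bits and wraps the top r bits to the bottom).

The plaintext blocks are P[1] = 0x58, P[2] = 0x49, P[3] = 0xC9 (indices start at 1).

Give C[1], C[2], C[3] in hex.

C[1] = 0x31, C[2] = 0xF3, C[3] = 0x9A

OFB encryption: S_i = E(K, S_{i−1}) with S_{0} = IV; C_i = P_i ⊕ S_i.
C[1]: S = E(K, 0xCE) = 0x69; 0x58 ⊕ 0x69 = 0x31.
C[2]: S = E(K, 0x69) = 0xBA; 0x49 ⊕ 0xBA = 0xF3.
C[3]: S = E(K, 0xBA) = 0x53; 0xC9 ⊕ 0x53 = 0x9A.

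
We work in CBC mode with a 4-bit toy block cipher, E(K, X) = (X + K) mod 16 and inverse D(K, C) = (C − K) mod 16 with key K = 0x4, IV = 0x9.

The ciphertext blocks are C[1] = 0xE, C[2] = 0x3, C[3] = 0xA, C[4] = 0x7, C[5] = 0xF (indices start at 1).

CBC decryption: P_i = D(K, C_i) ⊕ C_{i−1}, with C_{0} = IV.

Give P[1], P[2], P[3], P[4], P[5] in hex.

P[1] = 0x3, P[2] = 0x1, P[3] = 0x5, P[4] = 0x9, P[5] = 0xC

P[1]: D(K, 0xE) = 0xA; 0xA ⊕ 0x9 = 0x3.
P[2]: D(K, 0x3) = 0xF; 0xF ⊕ 0xE = 0x1.
P[3]: D(K, 0xA) = 0x6; 0x6 ⊕ 0x3 = 0x5.
P[4]: D(K, 0x7) = 0x3; 0x3 ⊕ 0xA = 0x9.
P[5]: D(K, 0xF) = 0xB; 0xB ⊕ 0x7 = 0xC.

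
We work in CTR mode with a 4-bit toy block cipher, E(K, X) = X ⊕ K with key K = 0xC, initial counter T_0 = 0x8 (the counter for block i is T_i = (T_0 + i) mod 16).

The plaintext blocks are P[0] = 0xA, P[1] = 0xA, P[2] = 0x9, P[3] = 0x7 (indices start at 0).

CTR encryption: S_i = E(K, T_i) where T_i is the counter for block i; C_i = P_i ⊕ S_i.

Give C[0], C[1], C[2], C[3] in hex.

C[0] = 0xE, C[1] = 0xF, C[2] = 0xF, C[3] = 0x0

C[0]: T = 0x8, S = E(K, T) = 0x4; 0xA ⊕ 0x4 = 0xE.
C[1]: T = 0x9, S = E(K, T) = 0x5; 0xA ⊕ 0x5 = 0xF.
C[2]: T = 0xA, S = E(K, T) = 0x6; 0x9 ⊕ 0x6 = 0xF.
C[3]: T = 0xB, S = E(K, T) = 0x7; 0x7 ⊕ 0x7 = 0x0.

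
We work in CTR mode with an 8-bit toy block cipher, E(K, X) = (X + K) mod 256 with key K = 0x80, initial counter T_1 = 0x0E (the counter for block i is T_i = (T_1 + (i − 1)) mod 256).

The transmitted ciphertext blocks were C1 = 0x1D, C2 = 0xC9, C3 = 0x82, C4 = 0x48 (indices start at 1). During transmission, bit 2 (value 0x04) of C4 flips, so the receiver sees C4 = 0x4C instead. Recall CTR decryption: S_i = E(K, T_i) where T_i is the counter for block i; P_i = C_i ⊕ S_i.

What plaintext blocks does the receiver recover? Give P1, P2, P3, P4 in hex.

P1 = 0x93, P2 = 0x46, P3 = 0x12, P4 = 0xDD

Only C4 changed, to 0x4C. In CTR, a change in C_i flips the same bit in P_i only; the keystream is unaffected. Decrypting the received ciphertext:
P1: T = 0x0E, S = E(K, T) = 0x8E; 0x1D ⊕ 0x8E = 0x93.
P2: T = 0x0F, S = E(K, T) = 0x8F; 0xC9 ⊕ 0x8F = 0x46.
P3: T = 0x10, S = E(K, T) = 0x90; 0x82 ⊕ 0x90 = 0x12.
P4: T = 0x11, S = E(K, T) = 0x91; 0x4C ⊕ 0x91 = 0xDD.
Blocks that differ from the original plaintext: P4.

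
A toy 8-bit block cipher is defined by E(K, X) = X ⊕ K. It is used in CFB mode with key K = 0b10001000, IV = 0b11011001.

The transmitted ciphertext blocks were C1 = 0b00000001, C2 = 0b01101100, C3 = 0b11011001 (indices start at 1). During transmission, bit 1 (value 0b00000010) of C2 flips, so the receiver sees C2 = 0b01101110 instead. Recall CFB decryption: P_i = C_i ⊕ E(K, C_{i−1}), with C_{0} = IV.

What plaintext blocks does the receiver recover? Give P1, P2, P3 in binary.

P1 = 0b01010000, P2 = 0b11100111, P3 = 0b00111111

Only C2 changed, to 0b01101110. In CFB, a change in C_i flips the same bit in P_i and garbles P_{i+1}. Decrypting the received ciphertext:
P1: E(K, 0b11011001) = 0b01010001; 0b00000001 ⊕ 0b01010001 = 0b01010000.
P2: E(K, 0b00000001) = 0b10001001; 0b01101110 ⊕ 0b10001001 = 0b11100111.
P3: E(K, 0b01101110) = 0b11100110; 0b11011001 ⊕ 0b11100110 = 0b00111111.
Blocks that differ from the original plaintext: P2, P3.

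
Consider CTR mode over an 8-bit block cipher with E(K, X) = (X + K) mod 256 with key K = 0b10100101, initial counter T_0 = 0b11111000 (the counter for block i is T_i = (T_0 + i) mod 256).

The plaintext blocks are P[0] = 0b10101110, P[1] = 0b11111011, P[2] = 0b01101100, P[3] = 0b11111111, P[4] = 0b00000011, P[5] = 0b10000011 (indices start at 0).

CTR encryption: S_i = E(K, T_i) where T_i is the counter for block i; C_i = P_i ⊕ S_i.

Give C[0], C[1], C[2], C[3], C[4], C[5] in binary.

C[0] = 0b00110011, C[1] = 0b01100101, C[2] = 0b11110011, C[3] = 0b01011111, C[4] = 0b10100010, C[5] = 0b00100001

C[0]: T = 0b11111000, S = E(K, T) = 0b10011101; 0b10101110 ⊕ 0b10011101 = 0b00110011.
C[1]: T = 0b11111001, S = E(K, T) = 0b10011110; 0b11111011 ⊕ 0b10011110 = 0b01100101.
C[2]: T = 0b11111010, S = E(K, T) = 0b10011111; 0b01101100 ⊕ 0b10011111 = 0b11110011.
C[3]: T = 0b11111011, S = E(K, T) = 0b10100000; 0b11111111 ⊕ 0b10100000 = 0b01011111.
C[4]: T = 0b11111100, S = E(K, T) = 0b10100001; 0b00000011 ⊕ 0b10100001 = 0b10100010.
C[5]: T = 0b11111101, S = E(K, T) = 0b10100010; 0b10000011 ⊕ 0b10100010 = 0b00100001.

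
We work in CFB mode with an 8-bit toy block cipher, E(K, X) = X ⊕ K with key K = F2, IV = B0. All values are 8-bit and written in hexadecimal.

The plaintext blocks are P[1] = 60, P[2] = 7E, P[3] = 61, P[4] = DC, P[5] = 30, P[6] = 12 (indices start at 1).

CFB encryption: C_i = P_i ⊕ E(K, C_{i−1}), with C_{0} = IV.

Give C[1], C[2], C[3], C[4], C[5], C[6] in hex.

C[1] = 22, C[2] = AE, C[3] = 3D, C[4] = 13, C[5] = D1, C[6] = 31

C[1]: E(K, B0) = 42; 60 ⊕ 42 = 22.
C[2]: E(K, 22) = D0; 7E ⊕ D0 = AE.
C[3]: E(K, AE) = 5C; 61 ⊕ 5C = 3D.
C[4]: E(K, 3D) = CF; DC ⊕ CF = 13.
C[5]: E(K, 13) = E1; 30 ⊕ E1 = D1.
C[6]: E(K, D1) = 23; 12 ⊕ 23 = 31.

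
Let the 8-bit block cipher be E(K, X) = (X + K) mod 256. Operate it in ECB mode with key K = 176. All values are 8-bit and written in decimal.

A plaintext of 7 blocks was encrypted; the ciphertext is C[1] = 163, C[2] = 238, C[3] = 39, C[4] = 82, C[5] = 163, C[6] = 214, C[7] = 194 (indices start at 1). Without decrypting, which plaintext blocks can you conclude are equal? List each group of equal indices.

P[1] = P[5]

ECB encrypts each block independently with the same key, so equal ciphertext blocks imply equal plaintext blocks.
C[1] = C[5] = 163, so P[1] = P[5].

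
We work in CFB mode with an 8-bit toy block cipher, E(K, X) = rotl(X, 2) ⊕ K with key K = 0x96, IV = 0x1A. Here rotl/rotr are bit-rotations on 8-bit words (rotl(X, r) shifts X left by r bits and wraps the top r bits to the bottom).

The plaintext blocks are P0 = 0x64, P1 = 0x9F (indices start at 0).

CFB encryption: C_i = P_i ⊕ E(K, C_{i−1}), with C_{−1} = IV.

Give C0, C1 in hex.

C0: E(K, 0x1A) = 0xFE; 0x64 ⊕ 0xFE = 0x9A.
C1: E(K, 0x9A) = 0xFC; 0x9F ⊕ 0xFC = 0x63.

C0 = 0x9A, C1 = 0x63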